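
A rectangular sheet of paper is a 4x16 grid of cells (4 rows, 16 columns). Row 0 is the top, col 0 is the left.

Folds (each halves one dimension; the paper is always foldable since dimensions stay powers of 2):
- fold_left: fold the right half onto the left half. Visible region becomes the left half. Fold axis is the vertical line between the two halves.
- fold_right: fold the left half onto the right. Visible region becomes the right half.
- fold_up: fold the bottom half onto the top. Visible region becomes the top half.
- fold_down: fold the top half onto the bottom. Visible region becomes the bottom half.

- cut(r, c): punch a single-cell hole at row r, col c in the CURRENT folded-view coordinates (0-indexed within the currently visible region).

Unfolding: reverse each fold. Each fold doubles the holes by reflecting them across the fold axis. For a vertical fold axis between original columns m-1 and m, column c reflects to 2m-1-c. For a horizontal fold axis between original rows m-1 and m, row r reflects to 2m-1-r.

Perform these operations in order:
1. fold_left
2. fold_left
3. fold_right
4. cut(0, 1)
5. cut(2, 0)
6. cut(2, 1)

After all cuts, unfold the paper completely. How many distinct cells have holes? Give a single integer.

Answer: 24

Derivation:
Op 1 fold_left: fold axis v@8; visible region now rows[0,4) x cols[0,8) = 4x8
Op 2 fold_left: fold axis v@4; visible region now rows[0,4) x cols[0,4) = 4x4
Op 3 fold_right: fold axis v@2; visible region now rows[0,4) x cols[2,4) = 4x2
Op 4 cut(0, 1): punch at orig (0,3); cuts so far [(0, 3)]; region rows[0,4) x cols[2,4) = 4x2
Op 5 cut(2, 0): punch at orig (2,2); cuts so far [(0, 3), (2, 2)]; region rows[0,4) x cols[2,4) = 4x2
Op 6 cut(2, 1): punch at orig (2,3); cuts so far [(0, 3), (2, 2), (2, 3)]; region rows[0,4) x cols[2,4) = 4x2
Unfold 1 (reflect across v@2): 6 holes -> [(0, 0), (0, 3), (2, 0), (2, 1), (2, 2), (2, 3)]
Unfold 2 (reflect across v@4): 12 holes -> [(0, 0), (0, 3), (0, 4), (0, 7), (2, 0), (2, 1), (2, 2), (2, 3), (2, 4), (2, 5), (2, 6), (2, 7)]
Unfold 3 (reflect across v@8): 24 holes -> [(0, 0), (0, 3), (0, 4), (0, 7), (0, 8), (0, 11), (0, 12), (0, 15), (2, 0), (2, 1), (2, 2), (2, 3), (2, 4), (2, 5), (2, 6), (2, 7), (2, 8), (2, 9), (2, 10), (2, 11), (2, 12), (2, 13), (2, 14), (2, 15)]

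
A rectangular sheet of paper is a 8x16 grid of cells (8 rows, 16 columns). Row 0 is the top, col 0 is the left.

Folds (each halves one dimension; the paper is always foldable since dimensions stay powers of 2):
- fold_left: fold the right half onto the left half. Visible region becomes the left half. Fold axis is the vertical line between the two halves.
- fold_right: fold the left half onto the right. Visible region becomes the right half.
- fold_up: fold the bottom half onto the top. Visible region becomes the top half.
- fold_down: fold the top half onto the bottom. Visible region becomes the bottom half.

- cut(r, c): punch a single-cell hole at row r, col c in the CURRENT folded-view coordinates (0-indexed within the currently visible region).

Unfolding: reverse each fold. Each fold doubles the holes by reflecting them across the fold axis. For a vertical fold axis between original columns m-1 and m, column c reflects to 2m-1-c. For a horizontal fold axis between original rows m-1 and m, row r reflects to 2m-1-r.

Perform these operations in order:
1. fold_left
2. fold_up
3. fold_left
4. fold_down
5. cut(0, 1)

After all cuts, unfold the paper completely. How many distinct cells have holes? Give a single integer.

Answer: 16

Derivation:
Op 1 fold_left: fold axis v@8; visible region now rows[0,8) x cols[0,8) = 8x8
Op 2 fold_up: fold axis h@4; visible region now rows[0,4) x cols[0,8) = 4x8
Op 3 fold_left: fold axis v@4; visible region now rows[0,4) x cols[0,4) = 4x4
Op 4 fold_down: fold axis h@2; visible region now rows[2,4) x cols[0,4) = 2x4
Op 5 cut(0, 1): punch at orig (2,1); cuts so far [(2, 1)]; region rows[2,4) x cols[0,4) = 2x4
Unfold 1 (reflect across h@2): 2 holes -> [(1, 1), (2, 1)]
Unfold 2 (reflect across v@4): 4 holes -> [(1, 1), (1, 6), (2, 1), (2, 6)]
Unfold 3 (reflect across h@4): 8 holes -> [(1, 1), (1, 6), (2, 1), (2, 6), (5, 1), (5, 6), (6, 1), (6, 6)]
Unfold 4 (reflect across v@8): 16 holes -> [(1, 1), (1, 6), (1, 9), (1, 14), (2, 1), (2, 6), (2, 9), (2, 14), (5, 1), (5, 6), (5, 9), (5, 14), (6, 1), (6, 6), (6, 9), (6, 14)]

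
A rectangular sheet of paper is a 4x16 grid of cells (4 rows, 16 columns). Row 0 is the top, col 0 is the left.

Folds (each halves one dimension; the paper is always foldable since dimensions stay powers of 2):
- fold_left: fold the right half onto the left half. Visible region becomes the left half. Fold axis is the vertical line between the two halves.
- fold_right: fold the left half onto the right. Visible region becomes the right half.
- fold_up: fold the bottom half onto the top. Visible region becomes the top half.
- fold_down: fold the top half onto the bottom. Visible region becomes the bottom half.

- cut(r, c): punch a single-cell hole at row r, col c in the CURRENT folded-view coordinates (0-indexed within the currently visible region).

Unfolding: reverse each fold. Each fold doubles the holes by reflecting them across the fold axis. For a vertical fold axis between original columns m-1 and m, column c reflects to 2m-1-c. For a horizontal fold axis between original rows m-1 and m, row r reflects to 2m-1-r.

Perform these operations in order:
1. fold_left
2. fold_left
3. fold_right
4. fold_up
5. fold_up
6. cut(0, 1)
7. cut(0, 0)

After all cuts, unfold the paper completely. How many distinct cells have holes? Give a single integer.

Op 1 fold_left: fold axis v@8; visible region now rows[0,4) x cols[0,8) = 4x8
Op 2 fold_left: fold axis v@4; visible region now rows[0,4) x cols[0,4) = 4x4
Op 3 fold_right: fold axis v@2; visible region now rows[0,4) x cols[2,4) = 4x2
Op 4 fold_up: fold axis h@2; visible region now rows[0,2) x cols[2,4) = 2x2
Op 5 fold_up: fold axis h@1; visible region now rows[0,1) x cols[2,4) = 1x2
Op 6 cut(0, 1): punch at orig (0,3); cuts so far [(0, 3)]; region rows[0,1) x cols[2,4) = 1x2
Op 7 cut(0, 0): punch at orig (0,2); cuts so far [(0, 2), (0, 3)]; region rows[0,1) x cols[2,4) = 1x2
Unfold 1 (reflect across h@1): 4 holes -> [(0, 2), (0, 3), (1, 2), (1, 3)]
Unfold 2 (reflect across h@2): 8 holes -> [(0, 2), (0, 3), (1, 2), (1, 3), (2, 2), (2, 3), (3, 2), (3, 3)]
Unfold 3 (reflect across v@2): 16 holes -> [(0, 0), (0, 1), (0, 2), (0, 3), (1, 0), (1, 1), (1, 2), (1, 3), (2, 0), (2, 1), (2, 2), (2, 3), (3, 0), (3, 1), (3, 2), (3, 3)]
Unfold 4 (reflect across v@4): 32 holes -> [(0, 0), (0, 1), (0, 2), (0, 3), (0, 4), (0, 5), (0, 6), (0, 7), (1, 0), (1, 1), (1, 2), (1, 3), (1, 4), (1, 5), (1, 6), (1, 7), (2, 0), (2, 1), (2, 2), (2, 3), (2, 4), (2, 5), (2, 6), (2, 7), (3, 0), (3, 1), (3, 2), (3, 3), (3, 4), (3, 5), (3, 6), (3, 7)]
Unfold 5 (reflect across v@8): 64 holes -> [(0, 0), (0, 1), (0, 2), (0, 3), (0, 4), (0, 5), (0, 6), (0, 7), (0, 8), (0, 9), (0, 10), (0, 11), (0, 12), (0, 13), (0, 14), (0, 15), (1, 0), (1, 1), (1, 2), (1, 3), (1, 4), (1, 5), (1, 6), (1, 7), (1, 8), (1, 9), (1, 10), (1, 11), (1, 12), (1, 13), (1, 14), (1, 15), (2, 0), (2, 1), (2, 2), (2, 3), (2, 4), (2, 5), (2, 6), (2, 7), (2, 8), (2, 9), (2, 10), (2, 11), (2, 12), (2, 13), (2, 14), (2, 15), (3, 0), (3, 1), (3, 2), (3, 3), (3, 4), (3, 5), (3, 6), (3, 7), (3, 8), (3, 9), (3, 10), (3, 11), (3, 12), (3, 13), (3, 14), (3, 15)]

Answer: 64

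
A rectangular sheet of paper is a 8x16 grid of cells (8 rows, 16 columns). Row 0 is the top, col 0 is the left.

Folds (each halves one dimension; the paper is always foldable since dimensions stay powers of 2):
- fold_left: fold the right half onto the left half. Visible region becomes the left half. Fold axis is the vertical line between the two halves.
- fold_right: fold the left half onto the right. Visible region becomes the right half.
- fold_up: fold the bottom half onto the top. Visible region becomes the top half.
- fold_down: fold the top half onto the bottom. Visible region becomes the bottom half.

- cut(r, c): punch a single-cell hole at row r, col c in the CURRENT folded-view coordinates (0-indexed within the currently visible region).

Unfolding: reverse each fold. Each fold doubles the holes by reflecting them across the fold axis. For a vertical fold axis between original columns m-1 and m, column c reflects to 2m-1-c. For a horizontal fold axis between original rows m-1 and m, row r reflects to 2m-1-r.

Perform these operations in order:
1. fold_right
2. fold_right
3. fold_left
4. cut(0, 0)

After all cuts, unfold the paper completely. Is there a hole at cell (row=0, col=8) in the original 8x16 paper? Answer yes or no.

Answer: yes

Derivation:
Op 1 fold_right: fold axis v@8; visible region now rows[0,8) x cols[8,16) = 8x8
Op 2 fold_right: fold axis v@12; visible region now rows[0,8) x cols[12,16) = 8x4
Op 3 fold_left: fold axis v@14; visible region now rows[0,8) x cols[12,14) = 8x2
Op 4 cut(0, 0): punch at orig (0,12); cuts so far [(0, 12)]; region rows[0,8) x cols[12,14) = 8x2
Unfold 1 (reflect across v@14): 2 holes -> [(0, 12), (0, 15)]
Unfold 2 (reflect across v@12): 4 holes -> [(0, 8), (0, 11), (0, 12), (0, 15)]
Unfold 3 (reflect across v@8): 8 holes -> [(0, 0), (0, 3), (0, 4), (0, 7), (0, 8), (0, 11), (0, 12), (0, 15)]
Holes: [(0, 0), (0, 3), (0, 4), (0, 7), (0, 8), (0, 11), (0, 12), (0, 15)]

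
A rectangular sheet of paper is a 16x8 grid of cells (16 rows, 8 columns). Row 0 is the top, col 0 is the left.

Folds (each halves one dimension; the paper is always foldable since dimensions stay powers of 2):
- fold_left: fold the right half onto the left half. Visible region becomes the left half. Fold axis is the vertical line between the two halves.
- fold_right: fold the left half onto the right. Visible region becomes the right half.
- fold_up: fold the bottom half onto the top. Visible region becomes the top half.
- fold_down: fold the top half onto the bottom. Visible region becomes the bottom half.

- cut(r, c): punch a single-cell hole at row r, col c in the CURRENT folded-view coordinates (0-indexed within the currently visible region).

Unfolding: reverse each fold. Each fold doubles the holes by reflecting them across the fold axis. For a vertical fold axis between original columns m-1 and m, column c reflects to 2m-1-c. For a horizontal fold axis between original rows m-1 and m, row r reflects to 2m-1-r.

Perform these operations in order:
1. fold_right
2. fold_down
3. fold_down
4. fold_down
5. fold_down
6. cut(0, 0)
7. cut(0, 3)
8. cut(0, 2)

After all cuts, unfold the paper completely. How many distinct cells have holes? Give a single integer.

Answer: 96

Derivation:
Op 1 fold_right: fold axis v@4; visible region now rows[0,16) x cols[4,8) = 16x4
Op 2 fold_down: fold axis h@8; visible region now rows[8,16) x cols[4,8) = 8x4
Op 3 fold_down: fold axis h@12; visible region now rows[12,16) x cols[4,8) = 4x4
Op 4 fold_down: fold axis h@14; visible region now rows[14,16) x cols[4,8) = 2x4
Op 5 fold_down: fold axis h@15; visible region now rows[15,16) x cols[4,8) = 1x4
Op 6 cut(0, 0): punch at orig (15,4); cuts so far [(15, 4)]; region rows[15,16) x cols[4,8) = 1x4
Op 7 cut(0, 3): punch at orig (15,7); cuts so far [(15, 4), (15, 7)]; region rows[15,16) x cols[4,8) = 1x4
Op 8 cut(0, 2): punch at orig (15,6); cuts so far [(15, 4), (15, 6), (15, 7)]; region rows[15,16) x cols[4,8) = 1x4
Unfold 1 (reflect across h@15): 6 holes -> [(14, 4), (14, 6), (14, 7), (15, 4), (15, 6), (15, 7)]
Unfold 2 (reflect across h@14): 12 holes -> [(12, 4), (12, 6), (12, 7), (13, 4), (13, 6), (13, 7), (14, 4), (14, 6), (14, 7), (15, 4), (15, 6), (15, 7)]
Unfold 3 (reflect across h@12): 24 holes -> [(8, 4), (8, 6), (8, 7), (9, 4), (9, 6), (9, 7), (10, 4), (10, 6), (10, 7), (11, 4), (11, 6), (11, 7), (12, 4), (12, 6), (12, 7), (13, 4), (13, 6), (13, 7), (14, 4), (14, 6), (14, 7), (15, 4), (15, 6), (15, 7)]
Unfold 4 (reflect across h@8): 48 holes -> [(0, 4), (0, 6), (0, 7), (1, 4), (1, 6), (1, 7), (2, 4), (2, 6), (2, 7), (3, 4), (3, 6), (3, 7), (4, 4), (4, 6), (4, 7), (5, 4), (5, 6), (5, 7), (6, 4), (6, 6), (6, 7), (7, 4), (7, 6), (7, 7), (8, 4), (8, 6), (8, 7), (9, 4), (9, 6), (9, 7), (10, 4), (10, 6), (10, 7), (11, 4), (11, 6), (11, 7), (12, 4), (12, 6), (12, 7), (13, 4), (13, 6), (13, 7), (14, 4), (14, 6), (14, 7), (15, 4), (15, 6), (15, 7)]
Unfold 5 (reflect across v@4): 96 holes -> [(0, 0), (0, 1), (0, 3), (0, 4), (0, 6), (0, 7), (1, 0), (1, 1), (1, 3), (1, 4), (1, 6), (1, 7), (2, 0), (2, 1), (2, 3), (2, 4), (2, 6), (2, 7), (3, 0), (3, 1), (3, 3), (3, 4), (3, 6), (3, 7), (4, 0), (4, 1), (4, 3), (4, 4), (4, 6), (4, 7), (5, 0), (5, 1), (5, 3), (5, 4), (5, 6), (5, 7), (6, 0), (6, 1), (6, 3), (6, 4), (6, 6), (6, 7), (7, 0), (7, 1), (7, 3), (7, 4), (7, 6), (7, 7), (8, 0), (8, 1), (8, 3), (8, 4), (8, 6), (8, 7), (9, 0), (9, 1), (9, 3), (9, 4), (9, 6), (9, 7), (10, 0), (10, 1), (10, 3), (10, 4), (10, 6), (10, 7), (11, 0), (11, 1), (11, 3), (11, 4), (11, 6), (11, 7), (12, 0), (12, 1), (12, 3), (12, 4), (12, 6), (12, 7), (13, 0), (13, 1), (13, 3), (13, 4), (13, 6), (13, 7), (14, 0), (14, 1), (14, 3), (14, 4), (14, 6), (14, 7), (15, 0), (15, 1), (15, 3), (15, 4), (15, 6), (15, 7)]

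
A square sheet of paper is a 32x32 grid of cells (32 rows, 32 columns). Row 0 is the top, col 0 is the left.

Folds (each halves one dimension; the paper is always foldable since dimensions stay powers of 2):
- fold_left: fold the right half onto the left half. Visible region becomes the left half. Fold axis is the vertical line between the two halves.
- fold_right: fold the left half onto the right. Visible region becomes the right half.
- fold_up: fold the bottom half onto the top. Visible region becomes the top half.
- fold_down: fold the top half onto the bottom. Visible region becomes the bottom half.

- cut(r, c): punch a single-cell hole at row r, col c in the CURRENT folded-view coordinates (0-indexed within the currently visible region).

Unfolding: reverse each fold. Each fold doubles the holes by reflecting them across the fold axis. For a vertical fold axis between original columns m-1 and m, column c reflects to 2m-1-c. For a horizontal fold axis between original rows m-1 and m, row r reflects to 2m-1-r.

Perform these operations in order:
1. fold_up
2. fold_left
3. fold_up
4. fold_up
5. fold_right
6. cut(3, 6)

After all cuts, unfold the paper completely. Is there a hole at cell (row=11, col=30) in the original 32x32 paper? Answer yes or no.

Op 1 fold_up: fold axis h@16; visible region now rows[0,16) x cols[0,32) = 16x32
Op 2 fold_left: fold axis v@16; visible region now rows[0,16) x cols[0,16) = 16x16
Op 3 fold_up: fold axis h@8; visible region now rows[0,8) x cols[0,16) = 8x16
Op 4 fold_up: fold axis h@4; visible region now rows[0,4) x cols[0,16) = 4x16
Op 5 fold_right: fold axis v@8; visible region now rows[0,4) x cols[8,16) = 4x8
Op 6 cut(3, 6): punch at orig (3,14); cuts so far [(3, 14)]; region rows[0,4) x cols[8,16) = 4x8
Unfold 1 (reflect across v@8): 2 holes -> [(3, 1), (3, 14)]
Unfold 2 (reflect across h@4): 4 holes -> [(3, 1), (3, 14), (4, 1), (4, 14)]
Unfold 3 (reflect across h@8): 8 holes -> [(3, 1), (3, 14), (4, 1), (4, 14), (11, 1), (11, 14), (12, 1), (12, 14)]
Unfold 4 (reflect across v@16): 16 holes -> [(3, 1), (3, 14), (3, 17), (3, 30), (4, 1), (4, 14), (4, 17), (4, 30), (11, 1), (11, 14), (11, 17), (11, 30), (12, 1), (12, 14), (12, 17), (12, 30)]
Unfold 5 (reflect across h@16): 32 holes -> [(3, 1), (3, 14), (3, 17), (3, 30), (4, 1), (4, 14), (4, 17), (4, 30), (11, 1), (11, 14), (11, 17), (11, 30), (12, 1), (12, 14), (12, 17), (12, 30), (19, 1), (19, 14), (19, 17), (19, 30), (20, 1), (20, 14), (20, 17), (20, 30), (27, 1), (27, 14), (27, 17), (27, 30), (28, 1), (28, 14), (28, 17), (28, 30)]
Holes: [(3, 1), (3, 14), (3, 17), (3, 30), (4, 1), (4, 14), (4, 17), (4, 30), (11, 1), (11, 14), (11, 17), (11, 30), (12, 1), (12, 14), (12, 17), (12, 30), (19, 1), (19, 14), (19, 17), (19, 30), (20, 1), (20, 14), (20, 17), (20, 30), (27, 1), (27, 14), (27, 17), (27, 30), (28, 1), (28, 14), (28, 17), (28, 30)]

Answer: yes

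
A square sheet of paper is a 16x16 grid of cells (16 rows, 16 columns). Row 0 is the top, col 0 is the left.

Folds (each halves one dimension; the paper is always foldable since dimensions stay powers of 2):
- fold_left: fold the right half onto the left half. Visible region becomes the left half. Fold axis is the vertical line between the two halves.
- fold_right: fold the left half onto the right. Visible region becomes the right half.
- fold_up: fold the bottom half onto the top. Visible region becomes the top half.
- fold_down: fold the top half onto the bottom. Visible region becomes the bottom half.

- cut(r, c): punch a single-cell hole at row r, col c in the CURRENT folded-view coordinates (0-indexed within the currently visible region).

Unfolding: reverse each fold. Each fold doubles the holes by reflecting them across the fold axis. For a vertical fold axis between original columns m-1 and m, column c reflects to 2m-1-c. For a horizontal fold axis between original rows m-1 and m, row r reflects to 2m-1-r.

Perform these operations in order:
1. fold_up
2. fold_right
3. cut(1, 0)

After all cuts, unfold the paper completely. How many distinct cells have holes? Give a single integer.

Op 1 fold_up: fold axis h@8; visible region now rows[0,8) x cols[0,16) = 8x16
Op 2 fold_right: fold axis v@8; visible region now rows[0,8) x cols[8,16) = 8x8
Op 3 cut(1, 0): punch at orig (1,8); cuts so far [(1, 8)]; region rows[0,8) x cols[8,16) = 8x8
Unfold 1 (reflect across v@8): 2 holes -> [(1, 7), (1, 8)]
Unfold 2 (reflect across h@8): 4 holes -> [(1, 7), (1, 8), (14, 7), (14, 8)]

Answer: 4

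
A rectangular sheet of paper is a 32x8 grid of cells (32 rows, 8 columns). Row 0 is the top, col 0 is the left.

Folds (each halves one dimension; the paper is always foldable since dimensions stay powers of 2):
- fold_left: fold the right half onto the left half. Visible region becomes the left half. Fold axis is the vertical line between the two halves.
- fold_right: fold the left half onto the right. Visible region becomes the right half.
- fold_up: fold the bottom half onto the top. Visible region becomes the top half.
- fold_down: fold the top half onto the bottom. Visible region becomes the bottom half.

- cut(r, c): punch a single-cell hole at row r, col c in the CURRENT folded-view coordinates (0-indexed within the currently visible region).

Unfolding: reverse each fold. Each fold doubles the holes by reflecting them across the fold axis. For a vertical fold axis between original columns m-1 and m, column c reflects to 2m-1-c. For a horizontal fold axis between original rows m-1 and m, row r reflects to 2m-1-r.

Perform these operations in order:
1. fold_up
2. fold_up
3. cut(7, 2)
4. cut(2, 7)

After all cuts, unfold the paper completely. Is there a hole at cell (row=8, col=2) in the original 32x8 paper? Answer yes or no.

Op 1 fold_up: fold axis h@16; visible region now rows[0,16) x cols[0,8) = 16x8
Op 2 fold_up: fold axis h@8; visible region now rows[0,8) x cols[0,8) = 8x8
Op 3 cut(7, 2): punch at orig (7,2); cuts so far [(7, 2)]; region rows[0,8) x cols[0,8) = 8x8
Op 4 cut(2, 7): punch at orig (2,7); cuts so far [(2, 7), (7, 2)]; region rows[0,8) x cols[0,8) = 8x8
Unfold 1 (reflect across h@8): 4 holes -> [(2, 7), (7, 2), (8, 2), (13, 7)]
Unfold 2 (reflect across h@16): 8 holes -> [(2, 7), (7, 2), (8, 2), (13, 7), (18, 7), (23, 2), (24, 2), (29, 7)]
Holes: [(2, 7), (7, 2), (8, 2), (13, 7), (18, 7), (23, 2), (24, 2), (29, 7)]

Answer: yes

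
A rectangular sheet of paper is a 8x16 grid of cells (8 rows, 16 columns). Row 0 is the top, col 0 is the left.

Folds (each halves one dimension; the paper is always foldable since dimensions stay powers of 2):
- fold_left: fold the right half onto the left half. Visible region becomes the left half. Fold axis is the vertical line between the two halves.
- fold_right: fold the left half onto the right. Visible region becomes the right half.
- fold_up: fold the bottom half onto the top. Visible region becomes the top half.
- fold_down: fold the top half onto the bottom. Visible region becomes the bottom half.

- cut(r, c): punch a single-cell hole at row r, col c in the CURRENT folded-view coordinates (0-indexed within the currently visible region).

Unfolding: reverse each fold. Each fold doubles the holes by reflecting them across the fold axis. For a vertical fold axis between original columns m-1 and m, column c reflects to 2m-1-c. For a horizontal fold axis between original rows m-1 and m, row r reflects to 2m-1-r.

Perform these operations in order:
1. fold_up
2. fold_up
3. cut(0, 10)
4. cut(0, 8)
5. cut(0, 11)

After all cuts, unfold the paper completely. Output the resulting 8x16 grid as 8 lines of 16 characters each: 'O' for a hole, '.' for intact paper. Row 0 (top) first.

Op 1 fold_up: fold axis h@4; visible region now rows[0,4) x cols[0,16) = 4x16
Op 2 fold_up: fold axis h@2; visible region now rows[0,2) x cols[0,16) = 2x16
Op 3 cut(0, 10): punch at orig (0,10); cuts so far [(0, 10)]; region rows[0,2) x cols[0,16) = 2x16
Op 4 cut(0, 8): punch at orig (0,8); cuts so far [(0, 8), (0, 10)]; region rows[0,2) x cols[0,16) = 2x16
Op 5 cut(0, 11): punch at orig (0,11); cuts so far [(0, 8), (0, 10), (0, 11)]; region rows[0,2) x cols[0,16) = 2x16
Unfold 1 (reflect across h@2): 6 holes -> [(0, 8), (0, 10), (0, 11), (3, 8), (3, 10), (3, 11)]
Unfold 2 (reflect across h@4): 12 holes -> [(0, 8), (0, 10), (0, 11), (3, 8), (3, 10), (3, 11), (4, 8), (4, 10), (4, 11), (7, 8), (7, 10), (7, 11)]

Answer: ........O.OO....
................
................
........O.OO....
........O.OO....
................
................
........O.OO....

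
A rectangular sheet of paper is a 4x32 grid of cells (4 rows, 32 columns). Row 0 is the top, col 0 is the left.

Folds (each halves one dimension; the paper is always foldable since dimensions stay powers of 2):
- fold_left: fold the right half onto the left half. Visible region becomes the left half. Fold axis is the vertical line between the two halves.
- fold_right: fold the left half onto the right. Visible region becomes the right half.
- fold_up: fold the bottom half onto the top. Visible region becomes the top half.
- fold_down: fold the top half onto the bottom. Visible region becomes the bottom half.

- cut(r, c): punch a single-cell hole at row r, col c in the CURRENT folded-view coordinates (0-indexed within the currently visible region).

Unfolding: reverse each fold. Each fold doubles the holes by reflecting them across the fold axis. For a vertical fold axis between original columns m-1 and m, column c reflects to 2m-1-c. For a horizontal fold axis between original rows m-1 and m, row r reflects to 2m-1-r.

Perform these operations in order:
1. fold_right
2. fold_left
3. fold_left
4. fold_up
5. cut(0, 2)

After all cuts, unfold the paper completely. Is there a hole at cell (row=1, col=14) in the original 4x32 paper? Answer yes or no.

Op 1 fold_right: fold axis v@16; visible region now rows[0,4) x cols[16,32) = 4x16
Op 2 fold_left: fold axis v@24; visible region now rows[0,4) x cols[16,24) = 4x8
Op 3 fold_left: fold axis v@20; visible region now rows[0,4) x cols[16,20) = 4x4
Op 4 fold_up: fold axis h@2; visible region now rows[0,2) x cols[16,20) = 2x4
Op 5 cut(0, 2): punch at orig (0,18); cuts so far [(0, 18)]; region rows[0,2) x cols[16,20) = 2x4
Unfold 1 (reflect across h@2): 2 holes -> [(0, 18), (3, 18)]
Unfold 2 (reflect across v@20): 4 holes -> [(0, 18), (0, 21), (3, 18), (3, 21)]
Unfold 3 (reflect across v@24): 8 holes -> [(0, 18), (0, 21), (0, 26), (0, 29), (3, 18), (3, 21), (3, 26), (3, 29)]
Unfold 4 (reflect across v@16): 16 holes -> [(0, 2), (0, 5), (0, 10), (0, 13), (0, 18), (0, 21), (0, 26), (0, 29), (3, 2), (3, 5), (3, 10), (3, 13), (3, 18), (3, 21), (3, 26), (3, 29)]
Holes: [(0, 2), (0, 5), (0, 10), (0, 13), (0, 18), (0, 21), (0, 26), (0, 29), (3, 2), (3, 5), (3, 10), (3, 13), (3, 18), (3, 21), (3, 26), (3, 29)]

Answer: no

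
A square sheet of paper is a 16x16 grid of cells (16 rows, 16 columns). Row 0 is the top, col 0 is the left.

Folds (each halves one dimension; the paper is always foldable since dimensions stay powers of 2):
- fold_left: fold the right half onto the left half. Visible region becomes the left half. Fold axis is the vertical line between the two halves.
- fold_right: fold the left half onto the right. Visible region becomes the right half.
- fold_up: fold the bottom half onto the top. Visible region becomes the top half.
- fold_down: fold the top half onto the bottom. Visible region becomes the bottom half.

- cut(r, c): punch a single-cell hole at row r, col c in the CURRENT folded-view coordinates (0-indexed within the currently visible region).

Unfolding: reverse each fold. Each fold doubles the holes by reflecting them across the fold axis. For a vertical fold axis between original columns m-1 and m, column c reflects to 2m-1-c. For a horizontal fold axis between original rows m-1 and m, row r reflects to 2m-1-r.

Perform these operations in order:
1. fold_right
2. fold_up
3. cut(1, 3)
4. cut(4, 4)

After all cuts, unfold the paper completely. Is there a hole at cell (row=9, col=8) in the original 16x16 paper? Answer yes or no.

Answer: no

Derivation:
Op 1 fold_right: fold axis v@8; visible region now rows[0,16) x cols[8,16) = 16x8
Op 2 fold_up: fold axis h@8; visible region now rows[0,8) x cols[8,16) = 8x8
Op 3 cut(1, 3): punch at orig (1,11); cuts so far [(1, 11)]; region rows[0,8) x cols[8,16) = 8x8
Op 4 cut(4, 4): punch at orig (4,12); cuts so far [(1, 11), (4, 12)]; region rows[0,8) x cols[8,16) = 8x8
Unfold 1 (reflect across h@8): 4 holes -> [(1, 11), (4, 12), (11, 12), (14, 11)]
Unfold 2 (reflect across v@8): 8 holes -> [(1, 4), (1, 11), (4, 3), (4, 12), (11, 3), (11, 12), (14, 4), (14, 11)]
Holes: [(1, 4), (1, 11), (4, 3), (4, 12), (11, 3), (11, 12), (14, 4), (14, 11)]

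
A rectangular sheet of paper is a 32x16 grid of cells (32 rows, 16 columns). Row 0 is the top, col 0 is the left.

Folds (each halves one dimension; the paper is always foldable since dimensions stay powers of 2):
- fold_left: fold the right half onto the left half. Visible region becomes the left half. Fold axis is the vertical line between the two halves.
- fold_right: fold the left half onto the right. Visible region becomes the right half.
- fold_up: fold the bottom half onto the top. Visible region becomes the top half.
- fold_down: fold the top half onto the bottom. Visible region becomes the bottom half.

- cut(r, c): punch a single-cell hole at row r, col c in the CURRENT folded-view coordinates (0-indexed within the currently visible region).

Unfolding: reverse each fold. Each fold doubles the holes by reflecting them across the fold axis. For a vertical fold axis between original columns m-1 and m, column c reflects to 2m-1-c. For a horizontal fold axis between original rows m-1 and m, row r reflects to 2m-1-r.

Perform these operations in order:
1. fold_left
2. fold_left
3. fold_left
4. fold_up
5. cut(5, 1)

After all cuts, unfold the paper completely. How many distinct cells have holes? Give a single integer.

Answer: 16

Derivation:
Op 1 fold_left: fold axis v@8; visible region now rows[0,32) x cols[0,8) = 32x8
Op 2 fold_left: fold axis v@4; visible region now rows[0,32) x cols[0,4) = 32x4
Op 3 fold_left: fold axis v@2; visible region now rows[0,32) x cols[0,2) = 32x2
Op 4 fold_up: fold axis h@16; visible region now rows[0,16) x cols[0,2) = 16x2
Op 5 cut(5, 1): punch at orig (5,1); cuts so far [(5, 1)]; region rows[0,16) x cols[0,2) = 16x2
Unfold 1 (reflect across h@16): 2 holes -> [(5, 1), (26, 1)]
Unfold 2 (reflect across v@2): 4 holes -> [(5, 1), (5, 2), (26, 1), (26, 2)]
Unfold 3 (reflect across v@4): 8 holes -> [(5, 1), (5, 2), (5, 5), (5, 6), (26, 1), (26, 2), (26, 5), (26, 6)]
Unfold 4 (reflect across v@8): 16 holes -> [(5, 1), (5, 2), (5, 5), (5, 6), (5, 9), (5, 10), (5, 13), (5, 14), (26, 1), (26, 2), (26, 5), (26, 6), (26, 9), (26, 10), (26, 13), (26, 14)]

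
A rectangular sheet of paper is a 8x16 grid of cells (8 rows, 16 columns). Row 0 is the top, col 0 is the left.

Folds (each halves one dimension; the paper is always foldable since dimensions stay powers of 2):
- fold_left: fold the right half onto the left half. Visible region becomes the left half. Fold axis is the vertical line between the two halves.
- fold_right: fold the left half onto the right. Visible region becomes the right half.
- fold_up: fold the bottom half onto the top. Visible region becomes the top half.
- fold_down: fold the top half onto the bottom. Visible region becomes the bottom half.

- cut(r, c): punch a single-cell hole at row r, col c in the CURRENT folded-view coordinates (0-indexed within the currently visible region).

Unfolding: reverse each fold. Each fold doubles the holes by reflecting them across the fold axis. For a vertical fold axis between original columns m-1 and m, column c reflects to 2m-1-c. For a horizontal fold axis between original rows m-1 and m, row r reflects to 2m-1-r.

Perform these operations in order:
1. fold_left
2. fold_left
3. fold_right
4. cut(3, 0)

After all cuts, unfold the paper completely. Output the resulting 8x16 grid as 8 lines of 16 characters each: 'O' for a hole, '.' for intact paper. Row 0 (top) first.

Answer: ................
................
................
.OO..OO..OO..OO.
................
................
................
................

Derivation:
Op 1 fold_left: fold axis v@8; visible region now rows[0,8) x cols[0,8) = 8x8
Op 2 fold_left: fold axis v@4; visible region now rows[0,8) x cols[0,4) = 8x4
Op 3 fold_right: fold axis v@2; visible region now rows[0,8) x cols[2,4) = 8x2
Op 4 cut(3, 0): punch at orig (3,2); cuts so far [(3, 2)]; region rows[0,8) x cols[2,4) = 8x2
Unfold 1 (reflect across v@2): 2 holes -> [(3, 1), (3, 2)]
Unfold 2 (reflect across v@4): 4 holes -> [(3, 1), (3, 2), (3, 5), (3, 6)]
Unfold 3 (reflect across v@8): 8 holes -> [(3, 1), (3, 2), (3, 5), (3, 6), (3, 9), (3, 10), (3, 13), (3, 14)]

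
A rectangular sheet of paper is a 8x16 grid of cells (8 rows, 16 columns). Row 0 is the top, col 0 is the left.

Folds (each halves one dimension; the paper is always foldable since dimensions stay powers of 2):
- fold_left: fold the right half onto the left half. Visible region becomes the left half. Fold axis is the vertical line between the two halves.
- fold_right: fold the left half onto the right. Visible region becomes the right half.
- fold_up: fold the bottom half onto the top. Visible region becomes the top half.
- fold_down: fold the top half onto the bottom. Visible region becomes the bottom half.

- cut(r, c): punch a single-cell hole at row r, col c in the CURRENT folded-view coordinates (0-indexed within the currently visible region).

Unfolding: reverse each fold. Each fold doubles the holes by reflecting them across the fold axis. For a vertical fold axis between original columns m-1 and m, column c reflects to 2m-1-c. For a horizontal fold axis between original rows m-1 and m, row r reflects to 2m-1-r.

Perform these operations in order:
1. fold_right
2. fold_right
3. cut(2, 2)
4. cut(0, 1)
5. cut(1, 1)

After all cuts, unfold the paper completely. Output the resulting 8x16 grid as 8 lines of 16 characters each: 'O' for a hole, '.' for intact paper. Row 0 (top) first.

Op 1 fold_right: fold axis v@8; visible region now rows[0,8) x cols[8,16) = 8x8
Op 2 fold_right: fold axis v@12; visible region now rows[0,8) x cols[12,16) = 8x4
Op 3 cut(2, 2): punch at orig (2,14); cuts so far [(2, 14)]; region rows[0,8) x cols[12,16) = 8x4
Op 4 cut(0, 1): punch at orig (0,13); cuts so far [(0, 13), (2, 14)]; region rows[0,8) x cols[12,16) = 8x4
Op 5 cut(1, 1): punch at orig (1,13); cuts so far [(0, 13), (1, 13), (2, 14)]; region rows[0,8) x cols[12,16) = 8x4
Unfold 1 (reflect across v@12): 6 holes -> [(0, 10), (0, 13), (1, 10), (1, 13), (2, 9), (2, 14)]
Unfold 2 (reflect across v@8): 12 holes -> [(0, 2), (0, 5), (0, 10), (0, 13), (1, 2), (1, 5), (1, 10), (1, 13), (2, 1), (2, 6), (2, 9), (2, 14)]

Answer: ..O..O....O..O..
..O..O....O..O..
.O....O..O....O.
................
................
................
................
................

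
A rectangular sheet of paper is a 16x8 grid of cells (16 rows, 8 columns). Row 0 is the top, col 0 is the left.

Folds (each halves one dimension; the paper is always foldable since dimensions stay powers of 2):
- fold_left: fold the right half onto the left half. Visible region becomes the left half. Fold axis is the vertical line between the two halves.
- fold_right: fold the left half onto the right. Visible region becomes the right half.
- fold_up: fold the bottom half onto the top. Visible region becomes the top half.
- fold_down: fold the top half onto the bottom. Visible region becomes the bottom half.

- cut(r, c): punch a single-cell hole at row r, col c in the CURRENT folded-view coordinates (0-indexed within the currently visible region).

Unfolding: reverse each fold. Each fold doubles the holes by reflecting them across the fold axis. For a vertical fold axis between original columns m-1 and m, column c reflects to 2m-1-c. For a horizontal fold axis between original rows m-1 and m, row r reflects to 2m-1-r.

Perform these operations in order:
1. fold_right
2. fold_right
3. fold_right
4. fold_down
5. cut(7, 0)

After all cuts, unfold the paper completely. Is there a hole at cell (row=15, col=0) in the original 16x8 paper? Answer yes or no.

Answer: yes

Derivation:
Op 1 fold_right: fold axis v@4; visible region now rows[0,16) x cols[4,8) = 16x4
Op 2 fold_right: fold axis v@6; visible region now rows[0,16) x cols[6,8) = 16x2
Op 3 fold_right: fold axis v@7; visible region now rows[0,16) x cols[7,8) = 16x1
Op 4 fold_down: fold axis h@8; visible region now rows[8,16) x cols[7,8) = 8x1
Op 5 cut(7, 0): punch at orig (15,7); cuts so far [(15, 7)]; region rows[8,16) x cols[7,8) = 8x1
Unfold 1 (reflect across h@8): 2 holes -> [(0, 7), (15, 7)]
Unfold 2 (reflect across v@7): 4 holes -> [(0, 6), (0, 7), (15, 6), (15, 7)]
Unfold 3 (reflect across v@6): 8 holes -> [(0, 4), (0, 5), (0, 6), (0, 7), (15, 4), (15, 5), (15, 6), (15, 7)]
Unfold 4 (reflect across v@4): 16 holes -> [(0, 0), (0, 1), (0, 2), (0, 3), (0, 4), (0, 5), (0, 6), (0, 7), (15, 0), (15, 1), (15, 2), (15, 3), (15, 4), (15, 5), (15, 6), (15, 7)]
Holes: [(0, 0), (0, 1), (0, 2), (0, 3), (0, 4), (0, 5), (0, 6), (0, 7), (15, 0), (15, 1), (15, 2), (15, 3), (15, 4), (15, 5), (15, 6), (15, 7)]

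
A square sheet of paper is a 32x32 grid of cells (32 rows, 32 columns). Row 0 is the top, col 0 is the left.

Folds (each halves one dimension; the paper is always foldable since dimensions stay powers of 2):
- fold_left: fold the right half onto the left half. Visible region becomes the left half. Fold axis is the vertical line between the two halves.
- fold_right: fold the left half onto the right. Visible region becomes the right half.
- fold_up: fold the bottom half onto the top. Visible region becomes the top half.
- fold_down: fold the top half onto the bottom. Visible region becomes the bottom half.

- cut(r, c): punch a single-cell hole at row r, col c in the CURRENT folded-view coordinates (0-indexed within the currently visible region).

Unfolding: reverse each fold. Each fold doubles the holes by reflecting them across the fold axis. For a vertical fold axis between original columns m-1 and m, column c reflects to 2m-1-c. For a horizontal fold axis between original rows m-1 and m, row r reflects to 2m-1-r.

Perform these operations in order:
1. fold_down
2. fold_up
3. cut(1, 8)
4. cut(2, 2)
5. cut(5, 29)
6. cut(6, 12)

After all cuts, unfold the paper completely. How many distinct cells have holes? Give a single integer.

Answer: 16

Derivation:
Op 1 fold_down: fold axis h@16; visible region now rows[16,32) x cols[0,32) = 16x32
Op 2 fold_up: fold axis h@24; visible region now rows[16,24) x cols[0,32) = 8x32
Op 3 cut(1, 8): punch at orig (17,8); cuts so far [(17, 8)]; region rows[16,24) x cols[0,32) = 8x32
Op 4 cut(2, 2): punch at orig (18,2); cuts so far [(17, 8), (18, 2)]; region rows[16,24) x cols[0,32) = 8x32
Op 5 cut(5, 29): punch at orig (21,29); cuts so far [(17, 8), (18, 2), (21, 29)]; region rows[16,24) x cols[0,32) = 8x32
Op 6 cut(6, 12): punch at orig (22,12); cuts so far [(17, 8), (18, 2), (21, 29), (22, 12)]; region rows[16,24) x cols[0,32) = 8x32
Unfold 1 (reflect across h@24): 8 holes -> [(17, 8), (18, 2), (21, 29), (22, 12), (25, 12), (26, 29), (29, 2), (30, 8)]
Unfold 2 (reflect across h@16): 16 holes -> [(1, 8), (2, 2), (5, 29), (6, 12), (9, 12), (10, 29), (13, 2), (14, 8), (17, 8), (18, 2), (21, 29), (22, 12), (25, 12), (26, 29), (29, 2), (30, 8)]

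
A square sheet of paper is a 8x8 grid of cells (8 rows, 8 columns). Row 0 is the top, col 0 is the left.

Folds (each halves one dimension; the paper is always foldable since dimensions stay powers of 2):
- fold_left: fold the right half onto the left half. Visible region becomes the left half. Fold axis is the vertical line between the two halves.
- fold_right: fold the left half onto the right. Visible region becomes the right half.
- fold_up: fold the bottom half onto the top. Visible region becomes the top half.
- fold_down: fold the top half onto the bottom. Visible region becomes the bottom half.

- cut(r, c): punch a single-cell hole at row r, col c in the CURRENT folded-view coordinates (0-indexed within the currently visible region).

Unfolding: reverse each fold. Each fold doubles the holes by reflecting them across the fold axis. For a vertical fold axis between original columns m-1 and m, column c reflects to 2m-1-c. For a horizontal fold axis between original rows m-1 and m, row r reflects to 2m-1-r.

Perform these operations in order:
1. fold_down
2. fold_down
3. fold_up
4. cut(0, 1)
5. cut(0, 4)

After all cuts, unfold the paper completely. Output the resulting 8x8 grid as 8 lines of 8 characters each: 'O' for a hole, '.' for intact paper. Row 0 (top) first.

Answer: .O..O...
.O..O...
.O..O...
.O..O...
.O..O...
.O..O...
.O..O...
.O..O...

Derivation:
Op 1 fold_down: fold axis h@4; visible region now rows[4,8) x cols[0,8) = 4x8
Op 2 fold_down: fold axis h@6; visible region now rows[6,8) x cols[0,8) = 2x8
Op 3 fold_up: fold axis h@7; visible region now rows[6,7) x cols[0,8) = 1x8
Op 4 cut(0, 1): punch at orig (6,1); cuts so far [(6, 1)]; region rows[6,7) x cols[0,8) = 1x8
Op 5 cut(0, 4): punch at orig (6,4); cuts so far [(6, 1), (6, 4)]; region rows[6,7) x cols[0,8) = 1x8
Unfold 1 (reflect across h@7): 4 holes -> [(6, 1), (6, 4), (7, 1), (7, 4)]
Unfold 2 (reflect across h@6): 8 holes -> [(4, 1), (4, 4), (5, 1), (5, 4), (6, 1), (6, 4), (7, 1), (7, 4)]
Unfold 3 (reflect across h@4): 16 holes -> [(0, 1), (0, 4), (1, 1), (1, 4), (2, 1), (2, 4), (3, 1), (3, 4), (4, 1), (4, 4), (5, 1), (5, 4), (6, 1), (6, 4), (7, 1), (7, 4)]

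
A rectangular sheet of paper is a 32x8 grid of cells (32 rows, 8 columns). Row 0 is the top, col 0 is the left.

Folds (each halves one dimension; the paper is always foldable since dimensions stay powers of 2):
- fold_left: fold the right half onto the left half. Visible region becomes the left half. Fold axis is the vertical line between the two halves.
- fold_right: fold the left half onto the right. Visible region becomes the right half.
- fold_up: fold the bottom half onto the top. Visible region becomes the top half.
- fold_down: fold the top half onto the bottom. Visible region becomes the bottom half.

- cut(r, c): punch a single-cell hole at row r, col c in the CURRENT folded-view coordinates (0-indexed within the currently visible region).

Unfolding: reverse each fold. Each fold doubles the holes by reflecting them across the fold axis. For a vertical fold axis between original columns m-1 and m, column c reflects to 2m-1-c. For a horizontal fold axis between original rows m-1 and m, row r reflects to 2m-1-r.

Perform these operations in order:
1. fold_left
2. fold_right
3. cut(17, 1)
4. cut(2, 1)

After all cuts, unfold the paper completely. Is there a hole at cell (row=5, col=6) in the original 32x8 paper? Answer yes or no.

Answer: no

Derivation:
Op 1 fold_left: fold axis v@4; visible region now rows[0,32) x cols[0,4) = 32x4
Op 2 fold_right: fold axis v@2; visible region now rows[0,32) x cols[2,4) = 32x2
Op 3 cut(17, 1): punch at orig (17,3); cuts so far [(17, 3)]; region rows[0,32) x cols[2,4) = 32x2
Op 4 cut(2, 1): punch at orig (2,3); cuts so far [(2, 3), (17, 3)]; region rows[0,32) x cols[2,4) = 32x2
Unfold 1 (reflect across v@2): 4 holes -> [(2, 0), (2, 3), (17, 0), (17, 3)]
Unfold 2 (reflect across v@4): 8 holes -> [(2, 0), (2, 3), (2, 4), (2, 7), (17, 0), (17, 3), (17, 4), (17, 7)]
Holes: [(2, 0), (2, 3), (2, 4), (2, 7), (17, 0), (17, 3), (17, 4), (17, 7)]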